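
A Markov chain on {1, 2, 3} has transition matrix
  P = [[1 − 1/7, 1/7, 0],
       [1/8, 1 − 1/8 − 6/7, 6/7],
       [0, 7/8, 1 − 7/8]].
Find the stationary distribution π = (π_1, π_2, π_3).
π = (343/1119, 392/1119, 128/373)

This is a birth-death chain on three states, which satisfies detailed balance: π_1 · P_{12} = π_2 · P_{21} and π_2 · P_{23} = π_3 · P_{32}.
From π_1 · 1/7 = π_2 · 1/8: π_2/π_1 = (1/7)/(1/8) = 8/7.
From π_2 · 6/7 = π_3 · 7/8: π_3/π_2 = (6/7)/(7/8) = 48/49.
Take π_1 proportional to 1; then unnormalized π = (1, 8/7, 384/343). Normalize by dividing by the sum 1119/343:
  π = (343/1119, 392/1119, 128/373).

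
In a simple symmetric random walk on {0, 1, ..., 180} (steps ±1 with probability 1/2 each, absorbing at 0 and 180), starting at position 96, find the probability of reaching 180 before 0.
P(hit 180 before 0) = 96/180 = 8/15

Let u_k = P(hit 180 before 0 | start at k). Then u_0 = 0, u_180 = 1, and u_k = u_{k-1}/2 + u_{k+1}/2 for 1 ≤ k ≤ 179. This harmonic recurrence is solved by u_k = k/180, giving u_96 = 96/180 = 8/15.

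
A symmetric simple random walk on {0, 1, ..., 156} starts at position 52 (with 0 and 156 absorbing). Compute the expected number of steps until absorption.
E[τ | X_0 = 52] = 5408

Let v_k = E[τ | X_0 = k]. Boundary: v_0 = v_156 = 0. Recurrence: v_k = 1 + (v_{k-1} + v_{k+1})/2 for 1 ≤ k ≤ 155. The particular solution to v_k − (v_{k-1} + v_{k+1})/2 = 1 is v_k = −k^2. Adding homogeneous solution A + B k and matching boundaries gives v_k = k (156 − k). Substituting k = 52: v_52 = 52 · 104 = 5408.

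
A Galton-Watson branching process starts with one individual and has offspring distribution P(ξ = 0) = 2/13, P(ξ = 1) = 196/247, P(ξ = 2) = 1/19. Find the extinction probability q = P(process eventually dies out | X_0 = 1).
q = 1

Mean offspring μ = 0·2/13 + 1·196/247 + 2·1/19 = 222/247 ≤ 1. For μ ≤ 1 with offspring not concentrated at 1, the Galton-Watson process goes extinct almost surely, so q = 1.
(Algebraic check: The pgf is f(s) = 2/13 + 196/247·s + 1/19·s². The extinction probability q is the smallest fixed point of f in [0, 1]. Setting s = f(s):
  1/19·s² + (196/247 − 1)·s + 2/13 = 0
  1/19·s² − (2/13 + 1/19)·s + 2/13 = 0
which factors as (s − 1)·(1/19·s − 2/13) = 0, giving roots s = 1 and s = (2/13)/(1/19) = 38/13. Since 38/13 ≥ 1, the smallest root in [0, 1] is s = 1.)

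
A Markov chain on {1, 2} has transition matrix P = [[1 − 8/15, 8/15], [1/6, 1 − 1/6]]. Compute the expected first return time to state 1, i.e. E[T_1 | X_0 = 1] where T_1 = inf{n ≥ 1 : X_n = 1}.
E[T_1 | X_0 = 1] = 1/π_1 = 21/5

For an irreducible recurrent Markov chain with stationary distribution π, E[T_i | X_0 = i] = 1/π_i (Kac's formula). Here π_1 = (1/6)/(8/15 + 1/6) = (1/6)/(7/10) = 5/21, so E[T_1 | X_0 = 1] = 1/π_1 = (8/15 + 1/6)/(1/6) = (7/10)/(1/6) = 21/5.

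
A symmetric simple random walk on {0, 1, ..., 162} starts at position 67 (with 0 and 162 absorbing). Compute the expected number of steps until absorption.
E[τ | X_0 = 67] = 6365

Let v_k = E[τ | X_0 = k]. Boundary: v_0 = v_162 = 0. Recurrence: v_k = 1 + (v_{k-1} + v_{k+1})/2 for 1 ≤ k ≤ 161. The particular solution to v_k − (v_{k-1} + v_{k+1})/2 = 1 is v_k = −k^2. Adding homogeneous solution A + B k and matching boundaries gives v_k = k (162 − k). Substituting k = 67: v_67 = 67 · 95 = 6365.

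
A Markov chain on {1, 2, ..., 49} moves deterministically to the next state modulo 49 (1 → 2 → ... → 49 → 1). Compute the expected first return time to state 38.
E[T_38 | X_0 = 38] = 49

The chain cycles deterministically, so starting at state 38 it returns in exactly 49 steps. Equivalently, the stationary distribution is uniform π_j = 1/49 for every state j, so by Kac's formula E[T_38] = 1/π_38 = 49.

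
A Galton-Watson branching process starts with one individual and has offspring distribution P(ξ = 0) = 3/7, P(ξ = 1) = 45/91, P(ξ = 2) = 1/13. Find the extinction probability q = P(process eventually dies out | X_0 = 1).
q = 1

Mean offspring μ = 0·3/7 + 1·45/91 + 2·1/13 = 59/91 ≤ 1. For μ ≤ 1 with offspring not concentrated at 1, the Galton-Watson process goes extinct almost surely, so q = 1.
(Algebraic check: The pgf is f(s) = 3/7 + 45/91·s + 1/13·s². The extinction probability q is the smallest fixed point of f in [0, 1]. Setting s = f(s):
  1/13·s² + (45/91 − 1)·s + 3/7 = 0
  1/13·s² − (3/7 + 1/13)·s + 3/7 = 0
which factors as (s − 1)·(1/13·s − 3/7) = 0, giving roots s = 1 and s = (3/7)/(1/13) = 39/7. Since 39/7 ≥ 1, the smallest root in [0, 1] is s = 1.)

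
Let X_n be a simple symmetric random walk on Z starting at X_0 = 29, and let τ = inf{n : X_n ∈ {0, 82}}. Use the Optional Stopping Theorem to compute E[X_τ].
E[X_τ] = 29

X_n is a martingale and τ is a bounded-mean stopping time (indeed τ is finite a.s. with bounded expectation since the walk is in a bounded region). By the OST, E[X_τ] = E[X_0] = 29. Equivalently: E[X_τ] = 82 · P(hit 82 first) + 0 · P(hit 0 first) = 82 · (29/82) = 29.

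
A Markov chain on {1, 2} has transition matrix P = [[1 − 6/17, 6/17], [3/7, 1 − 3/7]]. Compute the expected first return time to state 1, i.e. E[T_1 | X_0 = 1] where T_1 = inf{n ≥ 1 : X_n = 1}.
E[T_1 | X_0 = 1] = 1/π_1 = 31/17

For an irreducible recurrent Markov chain with stationary distribution π, E[T_i | X_0 = i] = 1/π_i (Kac's formula). Here π_1 = (3/7)/(6/17 + 3/7) = (3/7)/(93/119) = 17/31, so E[T_1 | X_0 = 1] = 1/π_1 = (6/17 + 3/7)/(3/7) = (93/119)/(3/7) = 31/17.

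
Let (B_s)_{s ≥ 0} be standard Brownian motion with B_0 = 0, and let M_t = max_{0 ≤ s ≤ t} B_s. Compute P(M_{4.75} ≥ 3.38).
P(M_{4.75} ≥ 3.38) = 2·P(B_{4.75} ≥ 3.38) = 2(1 − Φ(3.38/√4.75)) ≈ 0.1209

By the reflection principle for Brownian motion, P(M_t ≥ a) = 2 · P(B_t ≥ a) for a ≥ 0. Since B_t ~ N(0, t), P(B_t ≥ 3.38) = 1 − Φ(3.38/√t) = 1 − Φ(3.38/√4.75) = 1 − Φ(1.5509). So
  P(M_{4.75} ≥ 3.38) = 2(1 − Φ(1.5509)) ≈ 0.1209.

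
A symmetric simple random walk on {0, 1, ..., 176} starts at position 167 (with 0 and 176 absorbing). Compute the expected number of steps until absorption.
E[τ | X_0 = 167] = 1503

Let v_k = E[τ | X_0 = k]. Boundary: v_0 = v_176 = 0. Recurrence: v_k = 1 + (v_{k-1} + v_{k+1})/2 for 1 ≤ k ≤ 175. The particular solution to v_k − (v_{k-1} + v_{k+1})/2 = 1 is v_k = −k^2. Adding homogeneous solution A + B k and matching boundaries gives v_k = k (176 − k). Substituting k = 167: v_167 = 167 · 9 = 1503.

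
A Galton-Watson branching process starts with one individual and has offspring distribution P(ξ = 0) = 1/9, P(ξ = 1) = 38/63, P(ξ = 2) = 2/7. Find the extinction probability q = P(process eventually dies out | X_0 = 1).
q = 7/18

The pgf is f(s) = 1/9 + 38/63·s + 2/7·s². The extinction probability q is the smallest fixed point of f in [0, 1]. Setting s = f(s):
  2/7·s² + (38/63 − 1)·s + 1/9 = 0
  2/7·s² − (1/9 + 2/7)·s + 1/9 = 0
which factors as (s − 1)·(2/7·s − 1/9) = 0, giving roots s = 1 and s = (1/9)/(2/7) = 7/18.
Mean offspring μ = 38/63 + 2·2/7 = 74/63 > 1 (supercritical), so q < 1. The extinction probability is the smaller root: q = (1/9)/(2/7) = 7/18.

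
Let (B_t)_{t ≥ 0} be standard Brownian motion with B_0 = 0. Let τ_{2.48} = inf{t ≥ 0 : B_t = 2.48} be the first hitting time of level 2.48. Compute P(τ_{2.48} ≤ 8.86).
P(τ_{2.48} ≤ 8.86) = 2(1 − Φ(2.48/√8.86)) = 2(1 − Φ(0.8332)) ≈ 0.4047

By the reflection principle for standard BM, P(τ_b ≤ t) = 2 · P(B_t ≥ b). Since B_t ~ N(0, t), P(B_t ≥ 2.48) = 1 − Φ(2.48/√t) = 1 − Φ(2.48/√8.86) = 1 − Φ(0.8332) ≈ 0.20237. Doubling: P(τ_{2.48} ≤ 8.86) ≈ 2 · 0.20237 = 0.40474 ≈ 0.4047.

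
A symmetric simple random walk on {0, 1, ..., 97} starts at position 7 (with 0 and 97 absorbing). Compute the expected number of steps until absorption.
E[τ | X_0 = 7] = 630

Let v_k = E[τ | X_0 = k]. Boundary: v_0 = v_97 = 0. Recurrence: v_k = 1 + (v_{k-1} + v_{k+1})/2 for 1 ≤ k ≤ 96. The particular solution to v_k − (v_{k-1} + v_{k+1})/2 = 1 is v_k = −k^2. Adding homogeneous solution A + B k and matching boundaries gives v_k = k (97 − k). Substituting k = 7: v_7 = 7 · 90 = 630.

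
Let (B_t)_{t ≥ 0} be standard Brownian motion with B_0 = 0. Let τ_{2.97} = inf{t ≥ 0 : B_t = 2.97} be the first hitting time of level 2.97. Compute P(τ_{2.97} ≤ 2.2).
P(τ_{2.97} ≤ 2.2) = 2(1 − Φ(2.97/√2.2)) = 2(1 − Φ(2.0024)) ≈ 0.0452

By the reflection principle for standard BM, P(τ_b ≤ t) = 2 · P(B_t ≥ b). Since B_t ~ N(0, t), P(B_t ≥ 2.97) = 1 − Φ(2.97/√t) = 1 − Φ(2.97/√2.2) = 1 − Φ(2.0024) ≈ 0.02262. Doubling: P(τ_{2.97} ≤ 2.2) ≈ 2 · 0.02262 = 0.04524 ≈ 0.0452.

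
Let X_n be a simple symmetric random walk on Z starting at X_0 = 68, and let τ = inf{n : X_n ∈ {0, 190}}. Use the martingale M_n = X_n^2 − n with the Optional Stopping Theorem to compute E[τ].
E[τ] = 8296

M_n = X_n^2 − n is a martingale (since E[X_{n+1}^2 | F_n] = X_n^2 + 1). By OST (τ has finite mean in a bounded region), E[M_τ] = E[M_0] = X_0^2 − 0 = 68^2 = 4624. Also E[M_τ] = E[X_τ^2] − E[τ]. The walk exits at 0 or 190, with P(hit 190 first) = 68/190, so E[X_τ^2] = 190^2 · 68/190 + 0 = 12920. Thus E[τ] = E[X_τ^2] − E[M_τ] = 12920 − 4624 = 8296 = 68(190 − 68) = 8296.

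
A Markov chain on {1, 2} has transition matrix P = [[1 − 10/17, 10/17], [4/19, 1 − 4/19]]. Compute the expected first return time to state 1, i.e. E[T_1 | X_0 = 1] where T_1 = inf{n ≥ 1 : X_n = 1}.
E[T_1 | X_0 = 1] = 1/π_1 = 129/34

For an irreducible recurrent Markov chain with stationary distribution π, E[T_i | X_0 = i] = 1/π_i (Kac's formula). Here π_1 = (4/19)/(10/17 + 4/19) = (4/19)/(258/323) = 34/129, so E[T_1 | X_0 = 1] = 1/π_1 = (10/17 + 4/19)/(4/19) = (258/323)/(4/19) = 129/34.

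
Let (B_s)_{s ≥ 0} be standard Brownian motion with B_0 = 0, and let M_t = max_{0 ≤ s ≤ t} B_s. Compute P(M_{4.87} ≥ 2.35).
P(M_{4.87} ≥ 2.35) = 2·P(B_{4.87} ≥ 2.35) = 2(1 − Φ(2.35/√4.87)) ≈ 0.2869

By the reflection principle for Brownian motion, P(M_t ≥ a) = 2 · P(B_t ≥ a) for a ≥ 0. Since B_t ~ N(0, t), P(B_t ≥ 2.35) = 1 − Φ(2.35/√t) = 1 − Φ(2.35/√4.87) = 1 − Φ(1.0649). So
  P(M_{4.87} ≥ 2.35) = 2(1 − Φ(1.0649)) ≈ 0.2869.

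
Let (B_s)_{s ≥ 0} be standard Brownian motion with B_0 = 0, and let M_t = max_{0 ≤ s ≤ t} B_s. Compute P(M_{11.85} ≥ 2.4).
P(M_{11.85} ≥ 2.4) = 2·P(B_{11.85} ≥ 2.4) = 2(1 − Φ(2.4/√11.85)) ≈ 0.4857

By the reflection principle for Brownian motion, P(M_t ≥ a) = 2 · P(B_t ≥ a) for a ≥ 0. Since B_t ~ N(0, t), P(B_t ≥ 2.4) = 1 − Φ(2.4/√t) = 1 − Φ(2.4/√11.85) = 1 − Φ(0.6972). So
  P(M_{11.85} ≥ 2.4) = 2(1 − Φ(0.6972)) ≈ 0.4857.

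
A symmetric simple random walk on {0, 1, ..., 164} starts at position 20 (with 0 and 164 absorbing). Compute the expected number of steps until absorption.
E[τ | X_0 = 20] = 2880

Let v_k = E[τ | X_0 = k]. Boundary: v_0 = v_164 = 0. Recurrence: v_k = 1 + (v_{k-1} + v_{k+1})/2 for 1 ≤ k ≤ 163. The particular solution to v_k − (v_{k-1} + v_{k+1})/2 = 1 is v_k = −k^2. Adding homogeneous solution A + B k and matching boundaries gives v_k = k (164 − k). Substituting k = 20: v_20 = 20 · 144 = 2880.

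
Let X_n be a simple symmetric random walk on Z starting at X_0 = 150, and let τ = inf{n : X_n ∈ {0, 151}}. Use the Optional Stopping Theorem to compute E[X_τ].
E[X_τ] = 150

X_n is a martingale and τ is a bounded-mean stopping time (indeed τ is finite a.s. with bounded expectation since the walk is in a bounded region). By the OST, E[X_τ] = E[X_0] = 150. Equivalently: E[X_τ] = 151 · P(hit 151 first) + 0 · P(hit 0 first) = 151 · (150/151) = 150.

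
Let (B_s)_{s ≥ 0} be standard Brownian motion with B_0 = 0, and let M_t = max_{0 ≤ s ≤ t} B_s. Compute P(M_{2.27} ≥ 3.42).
P(M_{2.27} ≥ 3.42) = 2·P(B_{2.27} ≥ 3.42) = 2(1 − Φ(3.42/√2.27)) ≈ 0.0232

By the reflection principle for Brownian motion, P(M_t ≥ a) = 2 · P(B_t ≥ a) for a ≥ 0. Since B_t ~ N(0, t), P(B_t ≥ 3.42) = 1 − Φ(3.42/√t) = 1 − Φ(3.42/√2.27) = 1 − Φ(2.2699). So
  P(M_{2.27} ≥ 3.42) = 2(1 − Φ(2.2699)) ≈ 0.0232.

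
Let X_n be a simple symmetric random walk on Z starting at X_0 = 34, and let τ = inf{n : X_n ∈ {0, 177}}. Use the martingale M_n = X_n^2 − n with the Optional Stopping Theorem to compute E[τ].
E[τ] = 4862

M_n = X_n^2 − n is a martingale (since E[X_{n+1}^2 | F_n] = X_n^2 + 1). By OST (τ has finite mean in a bounded region), E[M_τ] = E[M_0] = X_0^2 − 0 = 34^2 = 1156. Also E[M_τ] = E[X_τ^2] − E[τ]. The walk exits at 0 or 177, with P(hit 177 first) = 34/177, so E[X_τ^2] = 177^2 · 34/177 + 0 = 6018. Thus E[τ] = E[X_τ^2] − E[M_τ] = 6018 − 1156 = 4862 = 34(177 − 34) = 4862.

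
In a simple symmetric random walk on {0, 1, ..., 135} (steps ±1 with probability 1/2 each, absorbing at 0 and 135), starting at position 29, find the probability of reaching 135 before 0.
P(hit 135 before 0) = 29/135

Let u_k = P(hit 135 before 0 | start at k). Then u_0 = 0, u_135 = 1, and u_k = u_{k-1}/2 + u_{k+1}/2 for 1 ≤ k ≤ 134. This harmonic recurrence is solved by u_k = k/135, giving u_29 = 29/135.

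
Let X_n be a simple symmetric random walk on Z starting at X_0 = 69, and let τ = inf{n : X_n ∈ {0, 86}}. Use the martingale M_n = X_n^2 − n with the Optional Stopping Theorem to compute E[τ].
E[τ] = 1173

M_n = X_n^2 − n is a martingale (since E[X_{n+1}^2 | F_n] = X_n^2 + 1). By OST (τ has finite mean in a bounded region), E[M_τ] = E[M_0] = X_0^2 − 0 = 69^2 = 4761. Also E[M_τ] = E[X_τ^2] − E[τ]. The walk exits at 0 or 86, with P(hit 86 first) = 69/86, so E[X_τ^2] = 86^2 · 69/86 + 0 = 5934. Thus E[τ] = E[X_τ^2] − E[M_τ] = 5934 − 4761 = 1173 = 69(86 − 69) = 1173.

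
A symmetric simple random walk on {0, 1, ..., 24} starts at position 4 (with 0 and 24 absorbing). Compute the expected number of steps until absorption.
E[τ | X_0 = 4] = 80

Let v_k = E[τ | X_0 = k]. Boundary: v_0 = v_24 = 0. Recurrence: v_k = 1 + (v_{k-1} + v_{k+1})/2 for 1 ≤ k ≤ 23. The particular solution to v_k − (v_{k-1} + v_{k+1})/2 = 1 is v_k = −k^2. Adding homogeneous solution A + B k and matching boundaries gives v_k = k (24 − k). Substituting k = 4: v_4 = 4 · 20 = 80.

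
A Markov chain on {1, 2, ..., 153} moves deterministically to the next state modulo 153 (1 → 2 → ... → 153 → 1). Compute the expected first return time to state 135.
E[T_135 | X_0 = 135] = 153

The chain cycles deterministically, so starting at state 135 it returns in exactly 153 steps. Equivalently, the stationary distribution is uniform π_j = 1/153 for every state j, so by Kac's formula E[T_135] = 1/π_135 = 153.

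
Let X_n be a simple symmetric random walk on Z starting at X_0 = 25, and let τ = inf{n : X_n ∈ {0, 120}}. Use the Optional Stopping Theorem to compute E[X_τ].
E[X_τ] = 25

X_n is a martingale and τ is a bounded-mean stopping time (indeed τ is finite a.s. with bounded expectation since the walk is in a bounded region). By the OST, E[X_τ] = E[X_0] = 25. Equivalently: E[X_τ] = 120 · P(hit 120 first) + 0 · P(hit 0 first) = 120 · (25/120) = 25.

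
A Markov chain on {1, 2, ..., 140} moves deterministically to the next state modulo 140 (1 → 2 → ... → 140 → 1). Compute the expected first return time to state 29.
E[T_29 | X_0 = 29] = 140

The chain cycles deterministically, so starting at state 29 it returns in exactly 140 steps. Equivalently, the stationary distribution is uniform π_j = 1/140 for every state j, so by Kac's formula E[T_29] = 1/π_29 = 140.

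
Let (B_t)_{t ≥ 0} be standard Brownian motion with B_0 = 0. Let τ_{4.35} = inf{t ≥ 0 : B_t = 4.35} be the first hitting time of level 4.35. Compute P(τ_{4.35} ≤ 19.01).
P(τ_{4.35} ≤ 19.01) = 2(1 − Φ(4.35/√19.01)) = 2(1 − Φ(0.9977)) ≈ 0.3184

By the reflection principle for standard BM, P(τ_b ≤ t) = 2 · P(B_t ≥ b). Since B_t ~ N(0, t), P(B_t ≥ 4.35) = 1 − Φ(4.35/√t) = 1 − Φ(4.35/√19.01) = 1 − Φ(0.9977) ≈ 0.15921. Doubling: P(τ_{4.35} ≤ 19.01) ≈ 2 · 0.15921 = 0.31842 ≈ 0.3184.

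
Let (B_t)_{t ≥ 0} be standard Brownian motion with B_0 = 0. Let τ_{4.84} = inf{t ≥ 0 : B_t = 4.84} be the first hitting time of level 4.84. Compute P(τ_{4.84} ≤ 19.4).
P(τ_{4.84} ≤ 19.4) = 2(1 − Φ(4.84/√19.4)) = 2(1 − Φ(1.0989)) ≈ 0.2718

By the reflection principle for standard BM, P(τ_b ≤ t) = 2 · P(B_t ≥ b). Since B_t ~ N(0, t), P(B_t ≥ 4.84) = 1 − Φ(4.84/√t) = 1 − Φ(4.84/√19.4) = 1 − Φ(1.0989) ≈ 0.13591. Doubling: P(τ_{4.84} ≤ 19.4) ≈ 2 · 0.13591 = 0.27182 ≈ 0.2718.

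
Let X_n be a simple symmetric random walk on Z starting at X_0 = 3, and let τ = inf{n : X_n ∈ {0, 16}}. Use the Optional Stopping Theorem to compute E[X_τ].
E[X_τ] = 3

X_n is a martingale and τ is a bounded-mean stopping time (indeed τ is finite a.s. with bounded expectation since the walk is in a bounded region). By the OST, E[X_τ] = E[X_0] = 3. Equivalently: E[X_τ] = 16 · P(hit 16 first) + 0 · P(hit 0 first) = 16 · (3/16) = 3.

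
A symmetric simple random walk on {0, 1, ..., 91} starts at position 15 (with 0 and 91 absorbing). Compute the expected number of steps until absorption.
E[τ | X_0 = 15] = 1140

Let v_k = E[τ | X_0 = k]. Boundary: v_0 = v_91 = 0. Recurrence: v_k = 1 + (v_{k-1} + v_{k+1})/2 for 1 ≤ k ≤ 90. The particular solution to v_k − (v_{k-1} + v_{k+1})/2 = 1 is v_k = −k^2. Adding homogeneous solution A + B k and matching boundaries gives v_k = k (91 − k). Substituting k = 15: v_15 = 15 · 76 = 1140.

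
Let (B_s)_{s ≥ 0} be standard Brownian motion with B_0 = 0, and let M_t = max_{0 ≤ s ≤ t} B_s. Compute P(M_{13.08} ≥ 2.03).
P(M_{13.08} ≥ 2.03) = 2·P(B_{13.08} ≥ 2.03) = 2(1 − Φ(2.03/√13.08)) ≈ 0.5746

By the reflection principle for Brownian motion, P(M_t ≥ a) = 2 · P(B_t ≥ a) for a ≥ 0. Since B_t ~ N(0, t), P(B_t ≥ 2.03) = 1 − Φ(2.03/√t) = 1 − Φ(2.03/√13.08) = 1 − Φ(0.5613). So
  P(M_{13.08} ≥ 2.03) = 2(1 − Φ(0.5613)) ≈ 0.5746.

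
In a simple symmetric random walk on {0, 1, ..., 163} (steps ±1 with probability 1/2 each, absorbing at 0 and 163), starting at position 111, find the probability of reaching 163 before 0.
P(hit 163 before 0) = 111/163

Let u_k = P(hit 163 before 0 | start at k). Then u_0 = 0, u_163 = 1, and u_k = u_{k-1}/2 + u_{k+1}/2 for 1 ≤ k ≤ 162. This harmonic recurrence is solved by u_k = k/163, giving u_111 = 111/163.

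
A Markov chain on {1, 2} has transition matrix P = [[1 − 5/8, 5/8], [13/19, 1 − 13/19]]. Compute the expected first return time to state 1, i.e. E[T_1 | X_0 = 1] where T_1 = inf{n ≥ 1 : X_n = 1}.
E[T_1 | X_0 = 1] = 1/π_1 = 199/104

For an irreducible recurrent Markov chain with stationary distribution π, E[T_i | X_0 = i] = 1/π_i (Kac's formula). Here π_1 = (13/19)/(5/8 + 13/19) = (13/19)/(199/152) = 104/199, so E[T_1 | X_0 = 1] = 1/π_1 = (5/8 + 13/19)/(13/19) = (199/152)/(13/19) = 199/104.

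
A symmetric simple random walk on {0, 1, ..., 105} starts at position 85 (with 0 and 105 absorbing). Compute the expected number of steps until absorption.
E[τ | X_0 = 85] = 1700

Let v_k = E[τ | X_0 = k]. Boundary: v_0 = v_105 = 0. Recurrence: v_k = 1 + (v_{k-1} + v_{k+1})/2 for 1 ≤ k ≤ 104. The particular solution to v_k − (v_{k-1} + v_{k+1})/2 = 1 is v_k = −k^2. Adding homogeneous solution A + B k and matching boundaries gives v_k = k (105 − k). Substituting k = 85: v_85 = 85 · 20 = 1700.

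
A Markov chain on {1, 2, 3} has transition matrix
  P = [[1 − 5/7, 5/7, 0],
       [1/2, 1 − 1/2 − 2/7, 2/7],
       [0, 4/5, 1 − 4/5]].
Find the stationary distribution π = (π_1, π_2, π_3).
π = (49/144, 35/72, 25/144)

This is a birth-death chain on three states, which satisfies detailed balance: π_1 · P_{12} = π_2 · P_{21} and π_2 · P_{23} = π_3 · P_{32}.
From π_1 · 5/7 = π_2 · 1/2: π_2/π_1 = (5/7)/(1/2) = 10/7.
From π_2 · 2/7 = π_3 · 4/5: π_3/π_2 = (2/7)/(4/5) = 5/14.
Take π_1 proportional to 1; then unnormalized π = (1, 10/7, 25/49). Normalize by dividing by the sum 144/49:
  π = (49/144, 35/72, 25/144).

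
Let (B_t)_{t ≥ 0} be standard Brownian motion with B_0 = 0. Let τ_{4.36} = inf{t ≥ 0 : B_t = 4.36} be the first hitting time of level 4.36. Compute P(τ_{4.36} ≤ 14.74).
P(τ_{4.36} ≤ 14.74) = 2(1 − Φ(4.36/√14.74)) = 2(1 − Φ(1.1356)) ≈ 0.2561

By the reflection principle for standard BM, P(τ_b ≤ t) = 2 · P(B_t ≥ b). Since B_t ~ N(0, t), P(B_t ≥ 4.36) = 1 − Φ(4.36/√t) = 1 − Φ(4.36/√14.74) = 1 − Φ(1.1356) ≈ 0.12806. Doubling: P(τ_{4.36} ≤ 14.74) ≈ 2 · 0.12806 = 0.25612 ≈ 0.2561.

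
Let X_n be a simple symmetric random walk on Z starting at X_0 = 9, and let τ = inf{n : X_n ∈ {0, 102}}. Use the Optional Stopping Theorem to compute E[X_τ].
E[X_τ] = 9

X_n is a martingale and τ is a bounded-mean stopping time (indeed τ is finite a.s. with bounded expectation since the walk is in a bounded region). By the OST, E[X_τ] = E[X_0] = 9. Equivalently: E[X_τ] = 102 · P(hit 102 first) + 0 · P(hit 0 first) = 102 · (9/102) = 9.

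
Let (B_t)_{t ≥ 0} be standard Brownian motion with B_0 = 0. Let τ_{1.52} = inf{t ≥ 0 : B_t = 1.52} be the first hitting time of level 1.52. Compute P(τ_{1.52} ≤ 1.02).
P(τ_{1.52} ≤ 1.02) = 2(1 − Φ(1.52/√1.02)) = 2(1 − Φ(1.5050)) ≈ 0.1323

By the reflection principle for standard BM, P(τ_b ≤ t) = 2 · P(B_t ≥ b). Since B_t ~ N(0, t), P(B_t ≥ 1.52) = 1 − Φ(1.52/√t) = 1 − Φ(1.52/√1.02) = 1 − Φ(1.5050) ≈ 0.06616. Doubling: P(τ_{1.52} ≤ 1.02) ≈ 2 · 0.06616 = 0.13232 ≈ 0.1323.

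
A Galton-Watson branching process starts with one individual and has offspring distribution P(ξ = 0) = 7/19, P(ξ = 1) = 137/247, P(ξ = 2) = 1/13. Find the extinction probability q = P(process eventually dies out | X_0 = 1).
q = 1

Mean offspring μ = 0·7/19 + 1·137/247 + 2·1/13 = 175/247 ≤ 1. For μ ≤ 1 with offspring not concentrated at 1, the Galton-Watson process goes extinct almost surely, so q = 1.
(Algebraic check: The pgf is f(s) = 7/19 + 137/247·s + 1/13·s². The extinction probability q is the smallest fixed point of f in [0, 1]. Setting s = f(s):
  1/13·s² + (137/247 − 1)·s + 7/19 = 0
  1/13·s² − (7/19 + 1/13)·s + 7/19 = 0
which factors as (s − 1)·(1/13·s − 7/19) = 0, giving roots s = 1 and s = (7/19)/(1/13) = 91/19. Since 91/19 ≥ 1, the smallest root in [0, 1] is s = 1.)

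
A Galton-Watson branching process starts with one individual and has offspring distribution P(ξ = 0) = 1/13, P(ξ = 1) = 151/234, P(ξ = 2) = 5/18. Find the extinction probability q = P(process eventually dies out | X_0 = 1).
q = 18/65

The pgf is f(s) = 1/13 + 151/234·s + 5/18·s². The extinction probability q is the smallest fixed point of f in [0, 1]. Setting s = f(s):
  5/18·s² + (151/234 − 1)·s + 1/13 = 0
  5/18·s² − (1/13 + 5/18)·s + 1/13 = 0
which factors as (s − 1)·(5/18·s − 1/13) = 0, giving roots s = 1 and s = (1/13)/(5/18) = 18/65.
Mean offspring μ = 151/234 + 2·5/18 = 281/234 > 1 (supercritical), so q < 1. The extinction probability is the smaller root: q = (1/13)/(5/18) = 18/65.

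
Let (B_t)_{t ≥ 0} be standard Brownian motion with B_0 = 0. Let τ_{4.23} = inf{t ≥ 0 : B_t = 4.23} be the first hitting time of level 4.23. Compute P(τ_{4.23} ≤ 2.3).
P(τ_{4.23} ≤ 2.3) = 2(1 − Φ(4.23/√2.3)) = 2(1 − Φ(2.7892)) ≈ 0.0053

By the reflection principle for standard BM, P(τ_b ≤ t) = 2 · P(B_t ≥ b). Since B_t ~ N(0, t), P(B_t ≥ 4.23) = 1 − Φ(4.23/√t) = 1 − Φ(4.23/√2.3) = 1 − Φ(2.7892) ≈ 0.00264. Doubling: P(τ_{4.23} ≤ 2.3) ≈ 2 · 0.00264 = 0.00528 ≈ 0.0053.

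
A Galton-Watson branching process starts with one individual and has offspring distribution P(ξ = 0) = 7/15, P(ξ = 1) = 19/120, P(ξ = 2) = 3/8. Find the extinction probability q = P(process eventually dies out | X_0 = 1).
q = 1

Mean offspring μ = 0·7/15 + 1·19/120 + 2·3/8 = 109/120 ≤ 1. For μ ≤ 1 with offspring not concentrated at 1, the Galton-Watson process goes extinct almost surely, so q = 1.
(Algebraic check: The pgf is f(s) = 7/15 + 19/120·s + 3/8·s². The extinction probability q is the smallest fixed point of f in [0, 1]. Setting s = f(s):
  3/8·s² + (19/120 − 1)·s + 7/15 = 0
  3/8·s² − (7/15 + 3/8)·s + 7/15 = 0
which factors as (s − 1)·(3/8·s − 7/15) = 0, giving roots s = 1 and s = (7/15)/(3/8) = 56/45. Since 56/45 ≥ 1, the smallest root in [0, 1] is s = 1.)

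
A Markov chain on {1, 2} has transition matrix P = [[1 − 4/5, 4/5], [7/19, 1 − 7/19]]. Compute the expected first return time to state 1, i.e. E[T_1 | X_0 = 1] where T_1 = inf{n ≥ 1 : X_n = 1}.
E[T_1 | X_0 = 1] = 1/π_1 = 111/35

For an irreducible recurrent Markov chain with stationary distribution π, E[T_i | X_0 = i] = 1/π_i (Kac's formula). Here π_1 = (7/19)/(4/5 + 7/19) = (7/19)/(111/95) = 35/111, so E[T_1 | X_0 = 1] = 1/π_1 = (4/5 + 7/19)/(7/19) = (111/95)/(7/19) = 111/35.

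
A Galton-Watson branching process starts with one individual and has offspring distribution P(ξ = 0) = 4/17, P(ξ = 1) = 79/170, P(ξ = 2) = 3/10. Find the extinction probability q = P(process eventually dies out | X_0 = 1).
q = 40/51

The pgf is f(s) = 4/17 + 79/170·s + 3/10·s². The extinction probability q is the smallest fixed point of f in [0, 1]. Setting s = f(s):
  3/10·s² + (79/170 − 1)·s + 4/17 = 0
  3/10·s² − (4/17 + 3/10)·s + 4/17 = 0
which factors as (s − 1)·(3/10·s − 4/17) = 0, giving roots s = 1 and s = (4/17)/(3/10) = 40/51.
Mean offspring μ = 79/170 + 2·3/10 = 181/170 > 1 (supercritical), so q < 1. The extinction probability is the smaller root: q = (4/17)/(3/10) = 40/51.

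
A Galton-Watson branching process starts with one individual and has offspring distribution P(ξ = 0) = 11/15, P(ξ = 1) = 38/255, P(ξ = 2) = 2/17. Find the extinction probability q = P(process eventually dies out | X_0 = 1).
q = 1

Mean offspring μ = 0·11/15 + 1·38/255 + 2·2/17 = 98/255 ≤ 1. For μ ≤ 1 with offspring not concentrated at 1, the Galton-Watson process goes extinct almost surely, so q = 1.
(Algebraic check: The pgf is f(s) = 11/15 + 38/255·s + 2/17·s². The extinction probability q is the smallest fixed point of f in [0, 1]. Setting s = f(s):
  2/17·s² + (38/255 − 1)·s + 11/15 = 0
  2/17·s² − (11/15 + 2/17)·s + 11/15 = 0
which factors as (s − 1)·(2/17·s − 11/15) = 0, giving roots s = 1 and s = (11/15)/(2/17) = 187/30. Since 187/30 ≥ 1, the smallest root in [0, 1] is s = 1.)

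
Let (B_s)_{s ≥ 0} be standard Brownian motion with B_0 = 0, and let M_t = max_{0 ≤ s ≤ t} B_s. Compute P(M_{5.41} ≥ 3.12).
P(M_{5.41} ≥ 3.12) = 2·P(B_{5.41} ≥ 3.12) = 2(1 − Φ(3.12/√5.41)) ≈ 0.1798

By the reflection principle for Brownian motion, P(M_t ≥ a) = 2 · P(B_t ≥ a) for a ≥ 0. Since B_t ~ N(0, t), P(B_t ≥ 3.12) = 1 − Φ(3.12/√t) = 1 − Φ(3.12/√5.41) = 1 − Φ(1.3414). So
  P(M_{5.41} ≥ 3.12) = 2(1 − Φ(1.3414)) ≈ 0.1798.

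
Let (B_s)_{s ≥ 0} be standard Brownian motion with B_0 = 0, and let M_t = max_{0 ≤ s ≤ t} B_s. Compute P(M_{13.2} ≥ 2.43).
P(M_{13.2} ≥ 2.43) = 2·P(B_{13.2} ≥ 2.43) = 2(1 − Φ(2.43/√13.2)) ≈ 0.5036

By the reflection principle for Brownian motion, P(M_t ≥ a) = 2 · P(B_t ≥ a) for a ≥ 0. Since B_t ~ N(0, t), P(B_t ≥ 2.43) = 1 − Φ(2.43/√t) = 1 − Φ(2.43/√13.2) = 1 − Φ(0.6688). So
  P(M_{13.2} ≥ 2.43) = 2(1 − Φ(0.6688)) ≈ 0.5036.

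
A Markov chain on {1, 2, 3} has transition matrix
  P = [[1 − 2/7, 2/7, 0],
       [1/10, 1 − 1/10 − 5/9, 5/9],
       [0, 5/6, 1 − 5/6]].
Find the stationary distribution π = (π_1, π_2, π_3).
π = (21/121, 60/121, 40/121)

This is a birth-death chain on three states, which satisfies detailed balance: π_1 · P_{12} = π_2 · P_{21} and π_2 · P_{23} = π_3 · P_{32}.
From π_1 · 2/7 = π_2 · 1/10: π_2/π_1 = (2/7)/(1/10) = 20/7.
From π_2 · 5/9 = π_3 · 5/6: π_3/π_2 = (5/9)/(5/6) = 2/3.
Take π_1 proportional to 1; then unnormalized π = (1, 20/7, 40/21). Normalize by dividing by the sum 121/21:
  π = (21/121, 60/121, 40/121).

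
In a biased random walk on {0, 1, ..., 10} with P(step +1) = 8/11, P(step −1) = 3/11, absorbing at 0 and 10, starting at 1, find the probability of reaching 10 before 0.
P(hit 10 before 0) = (1 − (3/8)^1) / (1 − (3/8)^10) = 134217728/214736555

Let u_k denote P(reach 10 before 0 | start at k). Boundary: u_0 = 0, u_10 = 1. Recurrence: u_k = 8/11·u_{k+1} + 3/11·u_{k-1} for 1 ≤ k ≤ 9. Try u_k = A + B·r^k with r = q/p = (3/11)/(8/11) = 3/8. Substitution satisfies the recurrence; boundary conditions give:
  u_k = (1 − r^k) / (1 − r^N) = (1 − (3/8)^1) / (1 − (3/8)^10) = 134217728/214736555.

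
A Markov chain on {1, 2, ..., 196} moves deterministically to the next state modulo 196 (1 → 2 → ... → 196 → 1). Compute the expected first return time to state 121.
E[T_121 | X_0 = 121] = 196

The chain cycles deterministically, so starting at state 121 it returns in exactly 196 steps. Equivalently, the stationary distribution is uniform π_j = 1/196 for every state j, so by Kac's formula E[T_121] = 1/π_121 = 196.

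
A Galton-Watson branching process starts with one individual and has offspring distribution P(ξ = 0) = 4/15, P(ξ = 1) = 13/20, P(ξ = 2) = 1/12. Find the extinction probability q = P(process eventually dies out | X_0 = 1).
q = 1

Mean offspring μ = 0·4/15 + 1·13/20 + 2·1/12 = 49/60 ≤ 1. For μ ≤ 1 with offspring not concentrated at 1, the Galton-Watson process goes extinct almost surely, so q = 1.
(Algebraic check: The pgf is f(s) = 4/15 + 13/20·s + 1/12·s². The extinction probability q is the smallest fixed point of f in [0, 1]. Setting s = f(s):
  1/12·s² + (13/20 − 1)·s + 4/15 = 0
  1/12·s² − (4/15 + 1/12)·s + 4/15 = 0
which factors as (s − 1)·(1/12·s − 4/15) = 0, giving roots s = 1 and s = (4/15)/(1/12) = 16/5. Since 16/5 ≥ 1, the smallest root in [0, 1] is s = 1.)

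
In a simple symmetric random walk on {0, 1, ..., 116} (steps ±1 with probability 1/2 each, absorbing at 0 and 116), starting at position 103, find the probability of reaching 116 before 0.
P(hit 116 before 0) = 103/116

Let u_k = P(hit 116 before 0 | start at k). Then u_0 = 0, u_116 = 1, and u_k = u_{k-1}/2 + u_{k+1}/2 for 1 ≤ k ≤ 115. This harmonic recurrence is solved by u_k = k/116, giving u_103 = 103/116.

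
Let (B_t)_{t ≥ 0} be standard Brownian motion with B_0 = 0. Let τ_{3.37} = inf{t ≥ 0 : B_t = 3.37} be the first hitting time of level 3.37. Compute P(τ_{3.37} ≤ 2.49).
P(τ_{3.37} ≤ 2.49) = 2(1 − Φ(3.37/√2.49)) = 2(1 − Φ(2.1357)) ≈ 0.0327

By the reflection principle for standard BM, P(τ_b ≤ t) = 2 · P(B_t ≥ b). Since B_t ~ N(0, t), P(B_t ≥ 3.37) = 1 − Φ(3.37/√t) = 1 − Φ(3.37/√2.49) = 1 − Φ(2.1357) ≈ 0.01635. Doubling: P(τ_{3.37} ≤ 2.49) ≈ 2 · 0.01635 = 0.03270 ≈ 0.0327.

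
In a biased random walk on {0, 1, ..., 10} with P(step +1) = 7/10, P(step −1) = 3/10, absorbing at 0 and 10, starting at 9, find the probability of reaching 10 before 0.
P(hit 10 before 0) = (1 − (3/7)^9) / (1 − (3/7)^10) = 70584367/70604050

Let u_k denote P(reach 10 before 0 | start at k). Boundary: u_0 = 0, u_10 = 1. Recurrence: u_k = 7/10·u_{k+1} + 3/10·u_{k-1} for 1 ≤ k ≤ 9. Try u_k = A + B·r^k with r = q/p = (3/10)/(7/10) = 3/7. Substitution satisfies the recurrence; boundary conditions give:
  u_k = (1 − r^k) / (1 − r^N) = (1 − (3/7)^9) / (1 − (3/7)^10) = 70584367/70604050.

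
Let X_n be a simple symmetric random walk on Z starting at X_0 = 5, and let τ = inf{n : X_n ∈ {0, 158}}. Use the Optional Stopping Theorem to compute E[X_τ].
E[X_τ] = 5

X_n is a martingale and τ is a bounded-mean stopping time (indeed τ is finite a.s. with bounded expectation since the walk is in a bounded region). By the OST, E[X_τ] = E[X_0] = 5. Equivalently: E[X_τ] = 158 · P(hit 158 first) + 0 · P(hit 0 first) = 158 · (5/158) = 5.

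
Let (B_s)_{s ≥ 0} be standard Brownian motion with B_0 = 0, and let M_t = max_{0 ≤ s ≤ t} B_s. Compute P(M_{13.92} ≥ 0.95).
P(M_{13.92} ≥ 0.95) = 2·P(B_{13.92} ≥ 0.95) = 2(1 − Φ(0.95/√13.92)) ≈ 0.7990

By the reflection principle for Brownian motion, P(M_t ≥ a) = 2 · P(B_t ≥ a) for a ≥ 0. Since B_t ~ N(0, t), P(B_t ≥ 0.95) = 1 − Φ(0.95/√t) = 1 − Φ(0.95/√13.92) = 1 − Φ(0.2546). So
  P(M_{13.92} ≥ 0.95) = 2(1 − Φ(0.2546)) ≈ 0.7990.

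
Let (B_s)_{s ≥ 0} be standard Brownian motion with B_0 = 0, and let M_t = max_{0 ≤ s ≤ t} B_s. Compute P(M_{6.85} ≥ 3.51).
P(M_{6.85} ≥ 3.51) = 2·P(B_{6.85} ≥ 3.51) = 2(1 − Φ(3.51/√6.85)) ≈ 0.1799

By the reflection principle for Brownian motion, P(M_t ≥ a) = 2 · P(B_t ≥ a) for a ≥ 0. Since B_t ~ N(0, t), P(B_t ≥ 3.51) = 1 − Φ(3.51/√t) = 1 − Φ(3.51/√6.85) = 1 − Φ(1.3411). So
  P(M_{6.85} ≥ 3.51) = 2(1 − Φ(1.3411)) ≈ 0.1799.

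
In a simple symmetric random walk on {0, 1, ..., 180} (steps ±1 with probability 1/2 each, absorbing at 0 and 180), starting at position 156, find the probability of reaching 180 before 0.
P(hit 180 before 0) = 156/180 = 13/15

Let u_k = P(hit 180 before 0 | start at k). Then u_0 = 0, u_180 = 1, and u_k = u_{k-1}/2 + u_{k+1}/2 for 1 ≤ k ≤ 179. This harmonic recurrence is solved by u_k = k/180, giving u_156 = 156/180 = 13/15.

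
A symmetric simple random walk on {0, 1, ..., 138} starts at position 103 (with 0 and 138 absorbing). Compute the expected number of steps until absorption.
E[τ | X_0 = 103] = 3605

Let v_k = E[τ | X_0 = k]. Boundary: v_0 = v_138 = 0. Recurrence: v_k = 1 + (v_{k-1} + v_{k+1})/2 for 1 ≤ k ≤ 137. The particular solution to v_k − (v_{k-1} + v_{k+1})/2 = 1 is v_k = −k^2. Adding homogeneous solution A + B k and matching boundaries gives v_k = k (138 − k). Substituting k = 103: v_103 = 103 · 35 = 3605.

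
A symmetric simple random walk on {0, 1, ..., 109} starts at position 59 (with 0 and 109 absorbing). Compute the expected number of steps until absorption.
E[τ | X_0 = 59] = 2950

Let v_k = E[τ | X_0 = k]. Boundary: v_0 = v_109 = 0. Recurrence: v_k = 1 + (v_{k-1} + v_{k+1})/2 for 1 ≤ k ≤ 108. The particular solution to v_k − (v_{k-1} + v_{k+1})/2 = 1 is v_k = −k^2. Adding homogeneous solution A + B k and matching boundaries gives v_k = k (109 − k). Substituting k = 59: v_59 = 59 · 50 = 2950.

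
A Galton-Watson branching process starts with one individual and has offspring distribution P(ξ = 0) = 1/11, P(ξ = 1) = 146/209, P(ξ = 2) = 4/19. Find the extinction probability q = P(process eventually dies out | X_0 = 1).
q = 19/44

The pgf is f(s) = 1/11 + 146/209·s + 4/19·s². The extinction probability q is the smallest fixed point of f in [0, 1]. Setting s = f(s):
  4/19·s² + (146/209 − 1)·s + 1/11 = 0
  4/19·s² − (1/11 + 4/19)·s + 1/11 = 0
which factors as (s − 1)·(4/19·s − 1/11) = 0, giving roots s = 1 and s = (1/11)/(4/19) = 19/44.
Mean offspring μ = 146/209 + 2·4/19 = 234/209 > 1 (supercritical), so q < 1. The extinction probability is the smaller root: q = (1/11)/(4/19) = 19/44.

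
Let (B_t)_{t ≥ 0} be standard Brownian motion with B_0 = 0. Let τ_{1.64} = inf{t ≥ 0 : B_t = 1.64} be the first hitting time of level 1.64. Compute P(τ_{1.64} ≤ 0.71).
P(τ_{1.64} ≤ 0.71) = 2(1 − Φ(1.64/√0.71)) = 2(1 − Φ(1.9463)) ≈ 0.0516

By the reflection principle for standard BM, P(τ_b ≤ t) = 2 · P(B_t ≥ b). Since B_t ~ N(0, t), P(B_t ≥ 1.64) = 1 − Φ(1.64/√t) = 1 − Φ(1.64/√0.71) = 1 − Φ(1.9463) ≈ 0.02581. Doubling: P(τ_{1.64} ≤ 0.71) ≈ 2 · 0.02581 = 0.05162 ≈ 0.0516.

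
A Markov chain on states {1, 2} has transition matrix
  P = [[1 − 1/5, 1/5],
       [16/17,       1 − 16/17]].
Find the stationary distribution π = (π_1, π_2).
π_1 = 80/97, π_2 = 17/97

Solve πP = π with π_1 + π_2 = 1. From πP = π: π_1 · (1 − 1/5) + π_2 · 16/17 = π_1 ⇒ π_2 · 16/17 = π_1 · 1/5 ⇒ π_2/π_1 = (1/5)/(16/17) = 17/80. Together with π_1 + π_2 = 1:
  π_1 = (16/17)/(1/5 + 16/17) = (16/17)/(97/85) = 80/97,
  π_2 = (1/5)/(1/5 + 16/17) = (1/5)/(97/85) = 17/97.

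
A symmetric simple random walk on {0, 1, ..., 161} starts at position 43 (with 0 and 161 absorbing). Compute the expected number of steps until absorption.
E[τ | X_0 = 43] = 5074

Let v_k = E[τ | X_0 = k]. Boundary: v_0 = v_161 = 0. Recurrence: v_k = 1 + (v_{k-1} + v_{k+1})/2 for 1 ≤ k ≤ 160. The particular solution to v_k − (v_{k-1} + v_{k+1})/2 = 1 is v_k = −k^2. Adding homogeneous solution A + B k and matching boundaries gives v_k = k (161 − k). Substituting k = 43: v_43 = 43 · 118 = 5074.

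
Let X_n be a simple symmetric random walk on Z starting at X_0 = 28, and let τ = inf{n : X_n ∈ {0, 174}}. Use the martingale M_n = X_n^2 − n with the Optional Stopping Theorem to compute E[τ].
E[τ] = 4088

M_n = X_n^2 − n is a martingale (since E[X_{n+1}^2 | F_n] = X_n^2 + 1). By OST (τ has finite mean in a bounded region), E[M_τ] = E[M_0] = X_0^2 − 0 = 28^2 = 784. Also E[M_τ] = E[X_τ^2] − E[τ]. The walk exits at 0 or 174, with P(hit 174 first) = 28/174, so E[X_τ^2] = 174^2 · 28/174 + 0 = 4872. Thus E[τ] = E[X_τ^2] − E[M_τ] = 4872 − 784 = 4088 = 28(174 − 28) = 4088.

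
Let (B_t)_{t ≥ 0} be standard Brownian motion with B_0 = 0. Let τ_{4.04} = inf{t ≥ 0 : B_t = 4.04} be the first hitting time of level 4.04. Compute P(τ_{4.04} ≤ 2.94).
P(τ_{4.04} ≤ 2.94) = 2(1 − Φ(4.04/√2.94)) = 2(1 − Φ(2.3562)) ≈ 0.0185

By the reflection principle for standard BM, P(τ_b ≤ t) = 2 · P(B_t ≥ b). Since B_t ~ N(0, t), P(B_t ≥ 4.04) = 1 − Φ(4.04/√t) = 1 − Φ(4.04/√2.94) = 1 − Φ(2.3562) ≈ 0.00923. Doubling: P(τ_{4.04} ≤ 2.94) ≈ 2 · 0.00923 = 0.01846 ≈ 0.0185.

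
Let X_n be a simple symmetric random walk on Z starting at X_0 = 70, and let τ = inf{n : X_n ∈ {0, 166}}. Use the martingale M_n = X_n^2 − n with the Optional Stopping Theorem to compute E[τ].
E[τ] = 6720

M_n = X_n^2 − n is a martingale (since E[X_{n+1}^2 | F_n] = X_n^2 + 1). By OST (τ has finite mean in a bounded region), E[M_τ] = E[M_0] = X_0^2 − 0 = 70^2 = 4900. Also E[M_τ] = E[X_τ^2] − E[τ]. The walk exits at 0 or 166, with P(hit 166 first) = 70/166, so E[X_τ^2] = 166^2 · 70/166 + 0 = 11620. Thus E[τ] = E[X_τ^2] − E[M_τ] = 11620 − 4900 = 6720 = 70(166 − 70) = 6720.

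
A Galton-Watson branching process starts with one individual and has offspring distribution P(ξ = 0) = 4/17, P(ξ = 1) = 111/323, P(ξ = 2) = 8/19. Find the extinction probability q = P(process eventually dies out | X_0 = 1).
q = 19/34

The pgf is f(s) = 4/17 + 111/323·s + 8/19·s². The extinction probability q is the smallest fixed point of f in [0, 1]. Setting s = f(s):
  8/19·s² + (111/323 − 1)·s + 4/17 = 0
  8/19·s² − (4/17 + 8/19)·s + 4/17 = 0
which factors as (s − 1)·(8/19·s − 4/17) = 0, giving roots s = 1 and s = (4/17)/(8/19) = 19/34.
Mean offspring μ = 111/323 + 2·8/19 = 383/323 > 1 (supercritical), so q < 1. The extinction probability is the smaller root: q = (4/17)/(8/19) = 19/34.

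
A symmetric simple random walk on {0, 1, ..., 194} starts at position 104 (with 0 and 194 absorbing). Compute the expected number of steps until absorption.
E[τ | X_0 = 104] = 9360

Let v_k = E[τ | X_0 = k]. Boundary: v_0 = v_194 = 0. Recurrence: v_k = 1 + (v_{k-1} + v_{k+1})/2 for 1 ≤ k ≤ 193. The particular solution to v_k − (v_{k-1} + v_{k+1})/2 = 1 is v_k = −k^2. Adding homogeneous solution A + B k and matching boundaries gives v_k = k (194 − k). Substituting k = 104: v_104 = 104 · 90 = 9360.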